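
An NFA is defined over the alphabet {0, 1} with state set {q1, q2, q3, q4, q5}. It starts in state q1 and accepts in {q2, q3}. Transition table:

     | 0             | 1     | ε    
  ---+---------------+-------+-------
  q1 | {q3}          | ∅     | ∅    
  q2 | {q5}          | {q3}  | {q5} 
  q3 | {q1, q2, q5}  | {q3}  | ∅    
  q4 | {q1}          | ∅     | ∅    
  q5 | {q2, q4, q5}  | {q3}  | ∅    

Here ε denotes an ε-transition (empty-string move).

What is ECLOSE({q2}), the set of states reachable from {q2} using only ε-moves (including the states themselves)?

Begin with {q2}.
ε-move q2 → q5; add q5.

{q2, q5}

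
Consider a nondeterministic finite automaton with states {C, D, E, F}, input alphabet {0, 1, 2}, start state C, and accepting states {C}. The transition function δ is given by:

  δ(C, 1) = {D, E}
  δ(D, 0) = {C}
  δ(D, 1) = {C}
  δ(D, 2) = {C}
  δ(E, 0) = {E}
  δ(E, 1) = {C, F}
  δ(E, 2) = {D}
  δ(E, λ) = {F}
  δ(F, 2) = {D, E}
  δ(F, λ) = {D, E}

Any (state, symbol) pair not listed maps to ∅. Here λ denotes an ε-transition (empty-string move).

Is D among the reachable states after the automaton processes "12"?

Yes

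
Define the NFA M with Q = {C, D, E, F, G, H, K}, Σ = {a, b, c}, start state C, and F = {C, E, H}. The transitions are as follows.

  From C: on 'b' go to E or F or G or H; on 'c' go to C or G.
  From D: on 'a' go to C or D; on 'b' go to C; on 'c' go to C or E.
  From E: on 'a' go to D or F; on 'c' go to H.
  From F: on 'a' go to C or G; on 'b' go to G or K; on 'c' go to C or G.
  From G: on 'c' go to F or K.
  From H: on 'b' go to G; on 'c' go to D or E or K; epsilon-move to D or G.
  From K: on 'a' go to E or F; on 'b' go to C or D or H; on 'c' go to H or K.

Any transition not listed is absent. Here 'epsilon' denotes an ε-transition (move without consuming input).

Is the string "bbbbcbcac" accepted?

Yes

Start in {C}.
Read 'b': C→{E, F, G, H}; union {E, F, G, H}; ε-closure = {D, E, F, G, H}.
Read 'b': D→{C}, E→∅, F→{G, K}, G→∅, H→{G}; now {C, G, K}.
Read 'b': C→{E, F, G, H}, G→∅, K→{C, D, H}; now {C, D, E, F, G, H}.
Read 'b': C→{E, F, G, H}, D→{C}, E→∅, F→{G, K}, G→∅, H→{G}; union {C, E, F, G, H, K}; ε-closure = {C, D, E, F, G, H, K}.
Read 'c': C→{C, G}, D→{C, E}, E→{H}, F→{C, G}, G→{F, K}, H→{D, E, K}, K→{H, K}; now {C, D, E, F, G, H, K}.
Read 'b': C→{E, F, G, H}, D→{C}, E→∅, F→{G, K}, G→∅, H→{G}, K→{C, D, H}; now {C, D, E, F, G, H, K}.
Read 'c': C→{C, G}, D→{C, E}, E→{H}, F→{C, G}, G→{F, K}, H→{D, E, K}, K→{H, K}; now {C, D, E, F, G, H, K}.
Read 'a': C→∅, D→{C, D}, E→{D, F}, F→{C, G}, G→∅, H→∅, K→{E, F}; now {C, D, E, F, G}.
Read 'c': C→{C, G}, D→{C, E}, E→{H}, F→{C, G}, G→{F, K}; union {C, E, F, G, H, K}; ε-closure = {C, D, E, F, G, H, K}.
The final set {C, D, E, F, G, H, K} contains the accepting states C, E, H.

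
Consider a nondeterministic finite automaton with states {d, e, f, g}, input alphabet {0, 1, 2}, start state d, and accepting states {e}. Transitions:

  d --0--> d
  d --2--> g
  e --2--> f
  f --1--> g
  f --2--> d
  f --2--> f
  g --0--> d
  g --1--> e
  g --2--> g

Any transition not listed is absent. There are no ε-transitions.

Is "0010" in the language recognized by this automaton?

Start in {d}.
Read '0': d→{d}; now {d}.
Read '0': d→{d}; now {d}.
Read '1': d→∅; now ∅.
The set is empty and remains empty for the remaining 1 symbol.
The final set ∅ contains no accepting state.

No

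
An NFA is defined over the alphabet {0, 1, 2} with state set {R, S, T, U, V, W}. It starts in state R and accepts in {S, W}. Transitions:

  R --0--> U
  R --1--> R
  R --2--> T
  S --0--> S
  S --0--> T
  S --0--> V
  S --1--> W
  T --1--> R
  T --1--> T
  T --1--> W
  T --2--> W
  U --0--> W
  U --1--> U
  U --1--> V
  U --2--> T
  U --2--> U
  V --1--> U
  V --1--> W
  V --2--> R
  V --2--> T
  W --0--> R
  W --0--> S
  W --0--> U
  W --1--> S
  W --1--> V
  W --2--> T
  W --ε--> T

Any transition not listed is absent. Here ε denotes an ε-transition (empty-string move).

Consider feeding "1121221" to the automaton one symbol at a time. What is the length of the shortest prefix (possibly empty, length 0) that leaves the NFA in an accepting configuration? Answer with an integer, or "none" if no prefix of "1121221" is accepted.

4

Start in {R}.
Read '1': R→{R}; now {R}.
Read '1': R→{R}; now {R}.
Read '2': R→{T}; now {T}.
Read '1': T→{R, T, W}; now {R, T, W}.
None of the earlier sets intersect F, but {R, T, W} does.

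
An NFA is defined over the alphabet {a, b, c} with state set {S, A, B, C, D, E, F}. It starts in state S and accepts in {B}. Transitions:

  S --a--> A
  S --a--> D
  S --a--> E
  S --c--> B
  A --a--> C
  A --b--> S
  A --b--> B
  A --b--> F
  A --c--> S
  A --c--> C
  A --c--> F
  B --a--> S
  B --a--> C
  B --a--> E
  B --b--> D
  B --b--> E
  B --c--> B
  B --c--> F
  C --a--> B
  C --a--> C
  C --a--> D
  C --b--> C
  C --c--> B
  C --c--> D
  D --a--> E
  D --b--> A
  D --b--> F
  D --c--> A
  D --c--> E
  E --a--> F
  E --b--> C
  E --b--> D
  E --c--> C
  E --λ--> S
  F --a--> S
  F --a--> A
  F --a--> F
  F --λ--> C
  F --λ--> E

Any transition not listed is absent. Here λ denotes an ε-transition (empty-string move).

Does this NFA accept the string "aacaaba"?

Start in {S}.
Read 'a': {S} → {S, A, D, E}.
Read 'a': {S, A, D, E} → {S, A, C, D, E, F}.
Read 'c': {S, A, C, D, E, F} → {S, A, B, C, D, E, F}.
Read 'a': {S, A, B, C, D, E, F} → {S, A, B, C, D, E, F}.
Read 'a': {S, A, B, C, D, E, F} → {S, A, B, C, D, E, F}.
Read 'b': {S, A, B, C, D, E, F} → {S, A, B, C, D, E, F}.
Read 'a': {S, A, B, C, D, E, F} → {S, A, B, C, D, E, F}.
The final set {S, A, B, C, D, E, F} contains the accepting state B.

Yes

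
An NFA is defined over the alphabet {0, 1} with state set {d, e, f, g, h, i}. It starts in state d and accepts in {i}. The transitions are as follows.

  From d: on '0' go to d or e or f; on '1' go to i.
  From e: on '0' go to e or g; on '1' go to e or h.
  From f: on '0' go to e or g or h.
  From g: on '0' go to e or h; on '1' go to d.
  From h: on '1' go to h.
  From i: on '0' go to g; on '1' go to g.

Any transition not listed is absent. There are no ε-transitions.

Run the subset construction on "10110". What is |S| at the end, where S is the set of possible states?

Start in {d}.
Read '1': {d} → {i}.
Read '0': {i} → {g}.
Read '1': {g} → {d}.
Read '1': {d} → {i}.
Read '0': {i} → {g}.
That set has 1 state.

1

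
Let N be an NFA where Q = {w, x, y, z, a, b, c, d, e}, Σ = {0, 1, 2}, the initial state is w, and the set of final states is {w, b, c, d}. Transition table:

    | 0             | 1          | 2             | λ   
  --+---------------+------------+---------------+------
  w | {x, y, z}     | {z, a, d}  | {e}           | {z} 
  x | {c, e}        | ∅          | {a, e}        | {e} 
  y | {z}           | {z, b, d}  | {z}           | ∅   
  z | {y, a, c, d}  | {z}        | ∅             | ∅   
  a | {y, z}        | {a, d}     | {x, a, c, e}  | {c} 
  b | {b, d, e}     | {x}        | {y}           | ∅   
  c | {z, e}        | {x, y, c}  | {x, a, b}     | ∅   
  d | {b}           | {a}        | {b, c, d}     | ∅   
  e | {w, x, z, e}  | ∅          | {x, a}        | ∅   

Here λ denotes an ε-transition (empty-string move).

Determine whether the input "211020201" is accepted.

No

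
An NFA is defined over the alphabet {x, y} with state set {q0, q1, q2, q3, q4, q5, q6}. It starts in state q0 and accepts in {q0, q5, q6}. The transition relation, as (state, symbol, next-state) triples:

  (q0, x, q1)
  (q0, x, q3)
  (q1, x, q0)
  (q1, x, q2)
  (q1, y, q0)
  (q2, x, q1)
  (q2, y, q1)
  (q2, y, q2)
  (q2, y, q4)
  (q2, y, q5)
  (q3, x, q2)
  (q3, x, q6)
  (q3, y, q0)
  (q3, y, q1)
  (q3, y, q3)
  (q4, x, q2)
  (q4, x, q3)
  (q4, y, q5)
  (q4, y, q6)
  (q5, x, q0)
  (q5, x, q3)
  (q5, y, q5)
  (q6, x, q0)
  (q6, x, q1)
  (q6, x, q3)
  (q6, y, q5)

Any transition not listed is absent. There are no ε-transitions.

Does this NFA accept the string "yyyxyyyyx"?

No

Start in {q0}.
Read 'y': {q0} → ∅.
The set is empty and remains empty for the remaining 8 symbols.
The final set ∅ contains no accepting state.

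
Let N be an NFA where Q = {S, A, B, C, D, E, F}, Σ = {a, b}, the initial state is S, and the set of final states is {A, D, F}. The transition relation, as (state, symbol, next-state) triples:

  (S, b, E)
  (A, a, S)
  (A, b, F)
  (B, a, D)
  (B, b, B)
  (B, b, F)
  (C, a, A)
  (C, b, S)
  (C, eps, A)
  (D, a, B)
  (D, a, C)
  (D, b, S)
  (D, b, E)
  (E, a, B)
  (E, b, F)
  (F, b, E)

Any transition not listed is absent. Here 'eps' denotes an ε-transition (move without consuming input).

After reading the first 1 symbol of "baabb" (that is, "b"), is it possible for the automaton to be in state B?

No

Start in {S}.
Read 'b': S→{E}; now {E}.
State B is not in {E}.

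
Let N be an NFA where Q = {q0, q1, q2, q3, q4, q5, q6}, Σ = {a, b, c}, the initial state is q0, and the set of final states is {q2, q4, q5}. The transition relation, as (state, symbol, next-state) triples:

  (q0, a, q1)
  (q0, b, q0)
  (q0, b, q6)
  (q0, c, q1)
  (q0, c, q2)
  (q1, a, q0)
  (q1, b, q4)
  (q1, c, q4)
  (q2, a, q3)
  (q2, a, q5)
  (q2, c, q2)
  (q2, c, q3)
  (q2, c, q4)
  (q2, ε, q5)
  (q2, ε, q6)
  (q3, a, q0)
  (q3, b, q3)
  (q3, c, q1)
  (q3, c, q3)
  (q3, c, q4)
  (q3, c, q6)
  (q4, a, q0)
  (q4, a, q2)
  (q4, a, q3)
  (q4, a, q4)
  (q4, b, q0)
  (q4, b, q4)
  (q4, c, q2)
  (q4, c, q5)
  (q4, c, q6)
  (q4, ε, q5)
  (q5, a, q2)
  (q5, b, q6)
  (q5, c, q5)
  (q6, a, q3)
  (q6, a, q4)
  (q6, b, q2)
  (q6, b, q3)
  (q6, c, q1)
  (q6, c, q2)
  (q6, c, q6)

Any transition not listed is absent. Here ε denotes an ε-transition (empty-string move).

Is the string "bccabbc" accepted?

Start in {q0}.
Read 'b': {q0} → {q0, q6}.
Read 'c': {q0, q6} → {q1, q2, q5, q6}.
Read 'c': {q1, q2, q5, q6} → {q1, q2, q3, q4, q5, q6}.
Read 'a': {q1, q2, q3, q4, q5, q6} → {q0, q2, q3, q4, q5, q6}.
Read 'b': {q0, q2, q3, q4, q5, q6} → {q0, q2, q3, q4, q5, q6}.
Read 'b': {q0, q2, q3, q4, q5, q6} → {q0, q2, q3, q4, q5, q6}.
Read 'c': {q0, q2, q3, q4, q5, q6} → {q1, q2, q3, q4, q5, q6}.
The final set {q1, q2, q3, q4, q5, q6} contains the accepting states q2, q4, q5.

Yes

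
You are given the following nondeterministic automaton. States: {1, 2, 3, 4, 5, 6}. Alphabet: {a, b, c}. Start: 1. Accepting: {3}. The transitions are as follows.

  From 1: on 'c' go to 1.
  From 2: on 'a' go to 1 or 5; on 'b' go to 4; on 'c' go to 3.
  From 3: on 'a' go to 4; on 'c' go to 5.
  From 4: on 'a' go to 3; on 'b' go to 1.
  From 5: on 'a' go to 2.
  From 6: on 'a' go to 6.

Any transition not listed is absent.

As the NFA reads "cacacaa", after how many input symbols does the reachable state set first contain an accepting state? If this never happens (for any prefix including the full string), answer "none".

none

Start in {1}.
Read 'c': 1→{1}; now {1}.
Read 'a': 1→∅; now ∅.
The set is empty and remains empty for the remaining 5 symbols.
No reachable set along the way intersects F.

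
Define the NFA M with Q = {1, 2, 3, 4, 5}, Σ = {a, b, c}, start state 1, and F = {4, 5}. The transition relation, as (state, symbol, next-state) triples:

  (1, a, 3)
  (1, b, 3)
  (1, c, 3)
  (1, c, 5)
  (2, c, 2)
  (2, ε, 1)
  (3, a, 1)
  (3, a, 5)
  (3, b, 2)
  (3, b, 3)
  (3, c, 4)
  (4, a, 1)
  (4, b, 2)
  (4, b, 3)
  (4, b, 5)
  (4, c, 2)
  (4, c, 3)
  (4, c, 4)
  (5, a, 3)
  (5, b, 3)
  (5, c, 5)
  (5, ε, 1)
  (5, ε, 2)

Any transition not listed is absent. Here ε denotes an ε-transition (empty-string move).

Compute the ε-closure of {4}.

Begin with {4}.
No ε-moves leave this set, so the closure equals the set itself.

{4}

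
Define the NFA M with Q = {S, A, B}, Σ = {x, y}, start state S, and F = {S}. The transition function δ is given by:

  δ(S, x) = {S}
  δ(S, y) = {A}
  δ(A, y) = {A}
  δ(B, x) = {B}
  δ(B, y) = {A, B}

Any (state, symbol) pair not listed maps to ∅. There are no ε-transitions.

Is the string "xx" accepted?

Start in {S}.
Read 'x': S→{S}; now {S}.
Read 'x': S→{S}; now {S}.
The final set {S} contains the accepting state S.

Yes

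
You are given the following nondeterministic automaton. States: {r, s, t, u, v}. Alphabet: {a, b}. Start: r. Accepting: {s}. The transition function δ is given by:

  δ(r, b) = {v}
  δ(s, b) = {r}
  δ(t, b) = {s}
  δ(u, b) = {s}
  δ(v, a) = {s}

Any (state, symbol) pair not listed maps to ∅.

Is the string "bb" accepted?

Start in {r}.
Read 'b': r→{v}; now {v}.
Read 'b': v→∅; now ∅.
The final set ∅ contains no accepting state.

No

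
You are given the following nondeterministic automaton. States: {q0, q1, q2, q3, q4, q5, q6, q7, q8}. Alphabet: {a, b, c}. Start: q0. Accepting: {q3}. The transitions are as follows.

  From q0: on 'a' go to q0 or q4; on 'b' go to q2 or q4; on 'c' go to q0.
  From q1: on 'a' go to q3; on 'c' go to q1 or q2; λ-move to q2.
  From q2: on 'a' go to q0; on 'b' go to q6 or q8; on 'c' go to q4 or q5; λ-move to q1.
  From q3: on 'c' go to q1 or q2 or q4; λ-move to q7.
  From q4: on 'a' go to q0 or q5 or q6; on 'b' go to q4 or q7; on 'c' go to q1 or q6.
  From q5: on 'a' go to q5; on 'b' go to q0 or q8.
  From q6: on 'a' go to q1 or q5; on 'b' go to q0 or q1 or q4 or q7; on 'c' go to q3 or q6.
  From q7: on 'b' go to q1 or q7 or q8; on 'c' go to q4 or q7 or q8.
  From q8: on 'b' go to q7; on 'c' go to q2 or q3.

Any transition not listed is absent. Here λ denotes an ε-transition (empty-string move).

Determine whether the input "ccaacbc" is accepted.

Start in {q0}.
Read 'c': {q0} → {q0}.
Read 'c': {q0} → {q0}.
Read 'a': {q0} → {q0, q4}.
Read 'a': {q0, q4} → {q0, q4, q5, q6}.
Read 'c': {q0, q4, q5, q6} → {q0, q1, q2, q3, q6, q7}.
Read 'b': {q0, q1, q2, q3, q6, q7} → {q0, q1, q2, q4, q6, q7, q8}.
Read 'c': {q0, q1, q2, q4, q6, q7, q8} → {q0, q1, q2, q3, q4, q5, q6, q7, q8}.
The final set {q0, q1, q2, q3, q4, q5, q6, q7, q8} contains the accepting state q3.

Yes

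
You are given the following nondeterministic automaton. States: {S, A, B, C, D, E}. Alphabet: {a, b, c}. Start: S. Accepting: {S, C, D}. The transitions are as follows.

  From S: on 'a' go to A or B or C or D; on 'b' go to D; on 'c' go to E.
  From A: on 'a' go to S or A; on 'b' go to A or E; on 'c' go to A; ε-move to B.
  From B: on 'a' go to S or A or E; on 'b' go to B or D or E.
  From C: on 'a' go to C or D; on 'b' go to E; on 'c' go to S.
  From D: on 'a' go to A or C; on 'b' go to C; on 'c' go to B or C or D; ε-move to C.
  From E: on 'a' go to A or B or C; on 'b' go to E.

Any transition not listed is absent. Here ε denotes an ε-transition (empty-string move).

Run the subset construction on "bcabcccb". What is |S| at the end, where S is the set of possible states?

5

Start in {S}.
Read 'b': {S} → {C, D}.
Read 'c': {C, D} → {S, B, C, D}.
Read 'a': {S, B, C, D} → {S, A, B, C, D, E}.
Read 'b': {S, A, B, C, D, E} → {A, B, C, D, E}.
Read 'c': {A, B, C, D, E} → {S, A, B, C, D}.
Read 'c': {S, A, B, C, D} → {S, A, B, C, D, E}.
Read 'c': {S, A, B, C, D, E} → {S, A, B, C, D, E}.
Read 'b': {S, A, B, C, D, E} → {A, B, C, D, E}.
That set has 5 states.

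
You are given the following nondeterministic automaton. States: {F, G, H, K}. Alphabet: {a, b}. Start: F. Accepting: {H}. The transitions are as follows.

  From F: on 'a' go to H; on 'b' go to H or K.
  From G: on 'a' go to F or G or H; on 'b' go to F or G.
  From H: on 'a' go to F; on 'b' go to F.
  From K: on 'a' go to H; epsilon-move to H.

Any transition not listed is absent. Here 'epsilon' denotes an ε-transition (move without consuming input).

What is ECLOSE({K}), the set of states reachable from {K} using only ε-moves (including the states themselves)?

{H, K}

Begin with {K}.
ε-move K → H; add H.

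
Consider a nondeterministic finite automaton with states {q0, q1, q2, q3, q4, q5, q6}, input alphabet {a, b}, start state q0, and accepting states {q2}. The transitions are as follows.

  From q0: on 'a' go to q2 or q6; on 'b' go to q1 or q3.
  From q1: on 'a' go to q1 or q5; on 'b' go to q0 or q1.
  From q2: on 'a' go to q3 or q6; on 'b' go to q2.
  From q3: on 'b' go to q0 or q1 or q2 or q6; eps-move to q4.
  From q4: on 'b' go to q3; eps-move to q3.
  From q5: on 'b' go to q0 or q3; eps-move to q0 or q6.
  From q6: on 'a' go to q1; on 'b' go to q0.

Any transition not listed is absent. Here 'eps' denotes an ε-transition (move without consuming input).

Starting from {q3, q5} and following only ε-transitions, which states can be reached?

Begin with {q3, q5}.
ε-move q3 → q4; add q4.
ε-move q5 → q0; add q0.
ε-move q5 → q6; add q6.

{q0, q3, q4, q5, q6}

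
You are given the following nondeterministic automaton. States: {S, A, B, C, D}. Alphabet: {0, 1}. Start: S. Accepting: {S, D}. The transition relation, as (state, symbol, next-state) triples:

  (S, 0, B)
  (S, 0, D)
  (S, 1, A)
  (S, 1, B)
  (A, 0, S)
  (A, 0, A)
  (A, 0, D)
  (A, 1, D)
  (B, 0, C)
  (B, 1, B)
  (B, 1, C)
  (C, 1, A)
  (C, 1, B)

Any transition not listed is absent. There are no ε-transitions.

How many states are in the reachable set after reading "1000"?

Start in {S}.
Read '1': S→{A, B}; now {A, B}.
Read '0': A→{S, A, D}, B→{C}; now {S, A, C, D}.
Read '0': S→{B, D}, A→{S, A, D}, C→∅, D→∅; now {S, A, B, D}.
Read '0': S→{B, D}, A→{S, A, D}, B→{C}, D→∅; now {S, A, B, C, D}.
That set has 5 states.

5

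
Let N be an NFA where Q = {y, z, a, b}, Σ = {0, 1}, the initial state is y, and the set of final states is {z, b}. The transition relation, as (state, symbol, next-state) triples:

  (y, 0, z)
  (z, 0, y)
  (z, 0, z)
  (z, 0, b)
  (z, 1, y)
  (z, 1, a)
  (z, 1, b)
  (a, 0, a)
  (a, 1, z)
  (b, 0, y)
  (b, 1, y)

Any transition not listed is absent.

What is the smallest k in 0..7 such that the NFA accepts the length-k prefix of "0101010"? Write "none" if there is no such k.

Start in {y}.
Read '0': {y} → {z}.
None of the earlier sets intersect F, but {z} does.

1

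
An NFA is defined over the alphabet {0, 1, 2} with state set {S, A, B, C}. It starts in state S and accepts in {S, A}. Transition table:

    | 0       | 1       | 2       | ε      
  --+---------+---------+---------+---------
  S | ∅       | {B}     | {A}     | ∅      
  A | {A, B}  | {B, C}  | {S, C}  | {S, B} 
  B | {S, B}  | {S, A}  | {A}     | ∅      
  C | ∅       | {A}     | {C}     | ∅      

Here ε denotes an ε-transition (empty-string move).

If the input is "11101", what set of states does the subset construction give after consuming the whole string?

{S, A, B, C}

Start in {S}.
Read '1': {S} → {B}.
Read '1': {B} → {S, A, B}.
Read '1': {S, A, B} → {S, A, B, C}.
Read '0': {S, A, B, C} → {S, A, B}.
Read '1': {S, A, B} → {S, A, B, C}.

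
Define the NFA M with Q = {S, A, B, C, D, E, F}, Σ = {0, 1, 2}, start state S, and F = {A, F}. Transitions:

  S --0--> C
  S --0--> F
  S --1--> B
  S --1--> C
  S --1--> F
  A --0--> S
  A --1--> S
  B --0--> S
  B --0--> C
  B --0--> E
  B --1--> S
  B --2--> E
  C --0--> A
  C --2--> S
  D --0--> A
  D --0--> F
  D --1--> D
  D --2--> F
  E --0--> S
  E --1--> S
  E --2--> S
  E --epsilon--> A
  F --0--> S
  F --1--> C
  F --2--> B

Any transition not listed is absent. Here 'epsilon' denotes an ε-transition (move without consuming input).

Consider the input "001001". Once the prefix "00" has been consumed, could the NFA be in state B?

No

Start in {S}.
Read '0': S→{C, F}; now {C, F}.
Read '0': C→{A}, F→{S}; now {S, A}.
State B is not in {S, A}.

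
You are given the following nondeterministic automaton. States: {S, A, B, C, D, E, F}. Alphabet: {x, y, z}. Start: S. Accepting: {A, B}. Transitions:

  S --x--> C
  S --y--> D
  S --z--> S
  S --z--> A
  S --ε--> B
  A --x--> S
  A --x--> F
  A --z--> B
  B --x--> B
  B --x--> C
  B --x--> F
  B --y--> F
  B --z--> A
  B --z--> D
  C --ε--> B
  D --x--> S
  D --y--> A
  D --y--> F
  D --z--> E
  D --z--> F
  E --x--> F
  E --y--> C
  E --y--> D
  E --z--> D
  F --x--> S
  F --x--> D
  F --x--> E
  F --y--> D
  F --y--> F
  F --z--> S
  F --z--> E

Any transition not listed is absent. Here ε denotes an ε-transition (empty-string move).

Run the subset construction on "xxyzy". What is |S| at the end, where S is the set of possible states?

5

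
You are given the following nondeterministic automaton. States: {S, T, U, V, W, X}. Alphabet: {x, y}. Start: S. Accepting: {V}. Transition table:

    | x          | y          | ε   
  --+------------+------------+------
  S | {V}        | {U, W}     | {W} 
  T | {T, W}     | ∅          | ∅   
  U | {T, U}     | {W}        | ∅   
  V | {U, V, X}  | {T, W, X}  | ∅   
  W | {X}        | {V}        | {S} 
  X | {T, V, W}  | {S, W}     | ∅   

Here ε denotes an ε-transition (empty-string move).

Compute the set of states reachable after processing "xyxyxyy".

{S, T, U, V, W, X}

Start: ε-closure({S}) = {S, W}.
Read 'x': S→{V}, W→{X}; now {V, X}.
Read 'y': V→{T, W, X}, X→{S, W}; now {S, T, W, X}.
Read 'x': S→{V}, T→{T, W}, W→{X}, X→{T, V, W}; union {T, V, W, X}; ε-closure = {S, T, V, W, X}.
Read 'y': S→{U, W}, T→∅, V→{T, W, X}, W→{V}, X→{S, W}; now {S, T, U, V, W, X}.
Read 'x': S→{V}, T→{T, W}, U→{T, U}, V→{U, V, X}, W→{X}, X→{T, V, W}; union {T, U, V, W, X}; ε-closure = {S, T, U, V, W, X}.
Read 'y': S→{U, W}, T→∅, U→{W}, V→{T, W, X}, W→{V}, X→{S, W}; now {S, T, U, V, W, X}.
Read 'y': S→{U, W}, T→∅, U→{W}, V→{T, W, X}, W→{V}, X→{S, W}; now {S, T, U, V, W, X}.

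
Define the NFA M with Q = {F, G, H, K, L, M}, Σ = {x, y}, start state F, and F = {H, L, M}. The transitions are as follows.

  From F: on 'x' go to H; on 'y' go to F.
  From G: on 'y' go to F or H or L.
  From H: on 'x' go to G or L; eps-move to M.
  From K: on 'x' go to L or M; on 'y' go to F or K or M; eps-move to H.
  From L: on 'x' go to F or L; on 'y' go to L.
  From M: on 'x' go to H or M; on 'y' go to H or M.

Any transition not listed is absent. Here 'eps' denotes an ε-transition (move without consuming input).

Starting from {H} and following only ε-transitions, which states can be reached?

{H, M}

Begin with {H}.
ε-move H → M; add M.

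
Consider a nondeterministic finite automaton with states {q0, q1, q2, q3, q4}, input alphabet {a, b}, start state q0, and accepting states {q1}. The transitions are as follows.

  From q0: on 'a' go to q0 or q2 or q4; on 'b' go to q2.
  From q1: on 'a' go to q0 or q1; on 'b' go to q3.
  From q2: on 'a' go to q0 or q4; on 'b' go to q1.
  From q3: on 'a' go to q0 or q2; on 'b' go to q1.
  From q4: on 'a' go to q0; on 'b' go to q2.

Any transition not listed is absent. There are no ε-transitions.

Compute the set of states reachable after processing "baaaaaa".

{q0, q2, q4}

Start in {q0}.
Read 'b': q0→{q2}; now {q2}.
Read 'a': q2→{q0, q4}; now {q0, q4}.
Read 'a': q0→{q0, q2, q4}, q4→{q0}; now {q0, q2, q4}.
Read 'a': q0→{q0, q2, q4}, q2→{q0, q4}, q4→{q0}; now {q0, q2, q4}.
Read 'a': q0→{q0, q2, q4}, q2→{q0, q4}, q4→{q0}; now {q0, q2, q4}.
Read 'a': q0→{q0, q2, q4}, q2→{q0, q4}, q4→{q0}; now {q0, q2, q4}.
Read 'a': q0→{q0, q2, q4}, q2→{q0, q4}, q4→{q0}; now {q0, q2, q4}.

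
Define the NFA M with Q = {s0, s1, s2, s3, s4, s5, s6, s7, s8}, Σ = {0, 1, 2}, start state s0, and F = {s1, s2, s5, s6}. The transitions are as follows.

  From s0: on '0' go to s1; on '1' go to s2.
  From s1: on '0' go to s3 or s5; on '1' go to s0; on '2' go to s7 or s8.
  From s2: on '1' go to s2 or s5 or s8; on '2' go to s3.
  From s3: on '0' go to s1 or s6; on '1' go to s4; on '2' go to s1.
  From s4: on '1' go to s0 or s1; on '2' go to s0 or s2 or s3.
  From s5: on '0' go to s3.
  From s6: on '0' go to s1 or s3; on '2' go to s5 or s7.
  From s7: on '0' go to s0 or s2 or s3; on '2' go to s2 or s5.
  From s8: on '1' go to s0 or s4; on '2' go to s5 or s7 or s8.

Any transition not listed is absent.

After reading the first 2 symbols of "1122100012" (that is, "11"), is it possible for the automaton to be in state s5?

Yes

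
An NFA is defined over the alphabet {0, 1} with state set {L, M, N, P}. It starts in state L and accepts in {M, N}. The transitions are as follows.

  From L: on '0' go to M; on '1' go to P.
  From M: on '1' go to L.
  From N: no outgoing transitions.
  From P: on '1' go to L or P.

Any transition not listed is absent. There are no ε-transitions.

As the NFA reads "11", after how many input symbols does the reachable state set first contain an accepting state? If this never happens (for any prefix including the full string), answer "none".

Start in {L}.
Read '1': L→{P}; now {P}.
Read '1': P→{L, P}; now {L, P}.
No reachable set along the way intersects F.

none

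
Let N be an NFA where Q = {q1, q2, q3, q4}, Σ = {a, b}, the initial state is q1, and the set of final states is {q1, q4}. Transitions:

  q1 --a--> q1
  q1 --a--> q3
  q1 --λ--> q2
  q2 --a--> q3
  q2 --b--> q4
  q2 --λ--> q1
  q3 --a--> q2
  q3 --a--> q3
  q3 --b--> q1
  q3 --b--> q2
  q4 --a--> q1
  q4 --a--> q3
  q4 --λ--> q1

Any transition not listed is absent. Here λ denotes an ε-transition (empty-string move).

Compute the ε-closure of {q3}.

{q3}

Begin with {q3}.
No ε-moves leave this set, so the closure equals the set itself.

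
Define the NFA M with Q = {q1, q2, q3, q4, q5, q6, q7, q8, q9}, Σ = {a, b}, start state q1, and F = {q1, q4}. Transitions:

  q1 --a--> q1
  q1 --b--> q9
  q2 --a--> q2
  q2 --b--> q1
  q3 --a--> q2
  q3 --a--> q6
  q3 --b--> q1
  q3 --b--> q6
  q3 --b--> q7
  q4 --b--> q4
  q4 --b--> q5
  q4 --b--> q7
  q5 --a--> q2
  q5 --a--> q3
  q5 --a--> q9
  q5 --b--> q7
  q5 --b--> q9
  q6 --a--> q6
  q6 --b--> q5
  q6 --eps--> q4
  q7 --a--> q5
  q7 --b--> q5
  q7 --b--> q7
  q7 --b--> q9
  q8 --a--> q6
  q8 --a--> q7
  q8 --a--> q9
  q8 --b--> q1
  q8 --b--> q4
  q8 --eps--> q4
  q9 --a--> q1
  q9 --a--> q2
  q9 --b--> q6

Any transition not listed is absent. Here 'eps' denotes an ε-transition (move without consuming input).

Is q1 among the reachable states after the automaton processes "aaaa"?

Yes

Start in {q1}.
Read 'a': q1→{q1}; now {q1}.
Read 'a': q1→{q1}; now {q1}.
Read 'a': q1→{q1}; now {q1}.
Read 'a': q1→{q1}; now {q1}.
State q1 is in {q1}.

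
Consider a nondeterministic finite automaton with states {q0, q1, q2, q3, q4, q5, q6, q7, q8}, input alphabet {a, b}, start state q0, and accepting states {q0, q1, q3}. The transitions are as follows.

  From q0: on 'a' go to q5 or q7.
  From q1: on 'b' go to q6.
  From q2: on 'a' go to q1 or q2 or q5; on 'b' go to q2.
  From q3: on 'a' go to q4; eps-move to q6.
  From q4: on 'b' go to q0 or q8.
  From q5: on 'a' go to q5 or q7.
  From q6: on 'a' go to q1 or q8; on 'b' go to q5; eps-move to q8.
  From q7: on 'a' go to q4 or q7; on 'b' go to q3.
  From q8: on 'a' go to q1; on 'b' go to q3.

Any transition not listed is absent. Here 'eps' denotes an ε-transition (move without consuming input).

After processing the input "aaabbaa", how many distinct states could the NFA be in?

Start in {q0}.
Read 'a': {q0} → {q5, q7}.
Read 'a': {q5, q7} → {q4, q5, q7}.
Read 'a': {q4, q5, q7} → {q4, q5, q7}.
Read 'b': {q4, q5, q7} → {q0, q3, q6, q8}.
Read 'b': {q0, q3, q6, q8} → {q3, q5, q6, q8}.
Read 'a': {q3, q5, q6, q8} → {q1, q4, q5, q7, q8}.
Read 'a': {q1, q4, q5, q7, q8} → {q1, q4, q5, q7}.
That set has 4 states.

4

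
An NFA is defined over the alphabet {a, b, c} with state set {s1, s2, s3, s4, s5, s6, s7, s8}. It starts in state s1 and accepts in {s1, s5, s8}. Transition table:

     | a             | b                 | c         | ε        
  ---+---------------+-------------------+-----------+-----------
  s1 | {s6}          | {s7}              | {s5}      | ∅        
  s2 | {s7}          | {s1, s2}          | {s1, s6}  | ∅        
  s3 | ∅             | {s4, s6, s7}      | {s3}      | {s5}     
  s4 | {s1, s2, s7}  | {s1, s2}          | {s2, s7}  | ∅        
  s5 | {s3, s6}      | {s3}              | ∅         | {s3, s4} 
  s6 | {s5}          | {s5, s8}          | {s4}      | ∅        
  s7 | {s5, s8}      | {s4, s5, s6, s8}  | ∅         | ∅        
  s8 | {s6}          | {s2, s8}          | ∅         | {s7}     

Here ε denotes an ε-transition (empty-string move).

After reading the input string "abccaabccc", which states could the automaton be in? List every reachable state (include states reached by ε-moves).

{s1, s2, s3, s4, s5, s6, s7}

Start in {s1}.
Read 'a': s1→{s6}; now {s6}.
Read 'b': s6→{s5, s8}; union {s5, s8}; ε-closure = {s3, s4, s5, s7, s8}.
Read 'c': s3→{s3}, s4→{s2, s7}, s5→∅, s7→∅, s8→∅; union {s2, s3, s7}; ε-closure = {s2, s3, s4, s5, s7}.
Read 'c': s2→{s1, s6}, s3→{s3}, s4→{s2, s7}, s5→∅, s7→∅; union {s1, s2, s3, s6, s7}; ε-closure = {s1, s2, s3, s4, s5, s6, s7}.
Read 'a': s1→{s6}, s2→{s7}, s3→∅, s4→{s1, s2, s7}, s5→{s3, s6}, s6→{s5}, s7→{s5, s8}; union {s1, s2, s3, s5, s6, s7, s8}; ε-closure = {s1, s2, s3, s4, s5, s6, s7, s8}.
Read 'a': s1→{s6}, s2→{s7}, s3→∅, s4→{s1, s2, s7}, s5→{s3, s6}, s6→{s5}, s7→{s5, s8}, s8→{s6}; union {s1, s2, s3, s5, s6, s7, s8}; ε-closure = {s1, s2, s3, s4, s5, s6, s7, s8}.
Read 'b': s1→{s7}, s2→{s1, s2}, s3→{s4, s6, s7}, s4→{s1, s2}, s5→{s3}, s6→{s5, s8}, s7→{s4, s5, s6, s8}, s8→{s2, s8}; now {s1, s2, s3, s4, s5, s6, s7, s8}.
Read 'c': s1→{s5}, s2→{s1, s6}, s3→{s3}, s4→{s2, s7}, s5→∅, s6→{s4}, s7→∅, s8→∅; now {s1, s2, s3, s4, s5, s6, s7}.
Read 'c': s1→{s5}, s2→{s1, s6}, s3→{s3}, s4→{s2, s7}, s5→∅, s6→{s4}, s7→∅; now {s1, s2, s3, s4, s5, s6, s7}.
Read 'c': s1→{s5}, s2→{s1, s6}, s3→{s3}, s4→{s2, s7}, s5→∅, s6→{s4}, s7→∅; now {s1, s2, s3, s4, s5, s6, s7}.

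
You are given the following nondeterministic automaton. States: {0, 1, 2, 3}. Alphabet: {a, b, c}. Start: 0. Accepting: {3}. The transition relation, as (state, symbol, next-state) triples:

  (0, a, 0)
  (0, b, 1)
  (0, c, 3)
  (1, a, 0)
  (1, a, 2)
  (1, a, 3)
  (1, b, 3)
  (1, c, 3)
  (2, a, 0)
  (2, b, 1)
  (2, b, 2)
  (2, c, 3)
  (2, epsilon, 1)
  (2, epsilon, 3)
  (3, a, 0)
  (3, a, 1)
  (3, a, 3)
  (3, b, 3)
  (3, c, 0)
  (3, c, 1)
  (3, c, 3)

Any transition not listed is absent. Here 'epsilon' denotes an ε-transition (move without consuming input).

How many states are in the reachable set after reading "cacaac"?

3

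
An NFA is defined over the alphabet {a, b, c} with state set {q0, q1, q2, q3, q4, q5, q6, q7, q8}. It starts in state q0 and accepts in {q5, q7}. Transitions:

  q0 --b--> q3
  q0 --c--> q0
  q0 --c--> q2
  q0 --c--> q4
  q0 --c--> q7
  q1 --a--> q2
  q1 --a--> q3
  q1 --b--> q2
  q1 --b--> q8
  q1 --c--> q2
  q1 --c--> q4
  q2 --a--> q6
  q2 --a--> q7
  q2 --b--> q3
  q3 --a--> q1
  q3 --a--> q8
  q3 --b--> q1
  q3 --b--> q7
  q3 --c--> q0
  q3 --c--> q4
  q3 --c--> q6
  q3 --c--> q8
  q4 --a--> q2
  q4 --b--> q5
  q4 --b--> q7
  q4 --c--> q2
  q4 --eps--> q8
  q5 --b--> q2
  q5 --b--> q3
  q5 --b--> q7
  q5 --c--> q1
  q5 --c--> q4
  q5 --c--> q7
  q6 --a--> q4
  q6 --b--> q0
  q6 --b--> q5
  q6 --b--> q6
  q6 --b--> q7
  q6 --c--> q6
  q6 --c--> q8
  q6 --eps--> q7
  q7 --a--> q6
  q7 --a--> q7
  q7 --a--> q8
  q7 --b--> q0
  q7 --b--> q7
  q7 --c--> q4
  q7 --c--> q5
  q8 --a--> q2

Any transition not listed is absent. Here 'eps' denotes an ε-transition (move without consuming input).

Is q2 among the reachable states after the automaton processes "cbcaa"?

Yes

Start in {q0}.
Read 'c': {q0} → {q0, q2, q4, q7, q8}.
Read 'b': {q0, q2, q4, q7, q8} → {q0, q3, q5, q7}.
Read 'c': {q0, q3, q5, q7} → {q0, q1, q2, q4, q5, q6, q7, q8}.
Read 'a': {q0, q1, q2, q4, q5, q6, q7, q8} → {q2, q3, q4, q6, q7, q8}.
Read 'a': {q2, q3, q4, q6, q7, q8} → {q1, q2, q4, q6, q7, q8}.
State q2 is in {q1, q2, q4, q6, q7, q8}.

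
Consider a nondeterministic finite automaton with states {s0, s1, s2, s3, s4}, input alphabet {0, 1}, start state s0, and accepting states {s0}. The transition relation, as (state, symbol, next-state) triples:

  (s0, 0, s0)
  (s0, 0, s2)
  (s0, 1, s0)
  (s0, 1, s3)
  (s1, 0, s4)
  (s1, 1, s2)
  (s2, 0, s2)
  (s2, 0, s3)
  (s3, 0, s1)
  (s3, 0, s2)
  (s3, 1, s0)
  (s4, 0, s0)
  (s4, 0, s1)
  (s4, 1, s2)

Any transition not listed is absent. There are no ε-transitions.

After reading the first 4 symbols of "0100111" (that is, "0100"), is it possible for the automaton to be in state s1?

No

Start in {s0}.
Read '0': {s0} → {s0, s2}.
Read '1': {s0, s2} → {s0, s3}.
Read '0': {s0, s3} → {s0, s1, s2}.
Read '0': {s0, s1, s2} → {s0, s2, s3, s4}.
State s1 is not in {s0, s2, s3, s4}.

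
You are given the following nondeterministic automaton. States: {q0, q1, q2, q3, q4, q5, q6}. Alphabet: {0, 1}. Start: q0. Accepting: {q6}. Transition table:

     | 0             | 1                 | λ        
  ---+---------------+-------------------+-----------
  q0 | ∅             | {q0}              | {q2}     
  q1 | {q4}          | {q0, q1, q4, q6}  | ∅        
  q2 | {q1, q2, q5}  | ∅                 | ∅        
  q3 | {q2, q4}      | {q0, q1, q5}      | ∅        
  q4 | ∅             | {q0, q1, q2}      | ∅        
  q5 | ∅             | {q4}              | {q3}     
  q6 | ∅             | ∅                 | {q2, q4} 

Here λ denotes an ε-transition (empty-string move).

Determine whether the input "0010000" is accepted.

Start: ε-closure({q0}) = {q0, q2}.
Read '0': {q0, q2} → {q1, q2, q3, q5}.
Read '0': {q1, q2, q3, q5} → {q1, q2, q3, q4, q5}.
Read '1': {q1, q2, q3, q4, q5} → {q0, q1, q2, q3, q4, q5, q6}.
Read '0': {q0, q1, q2, q3, q4, q5, q6} → {q1, q2, q3, q4, q5}.
Read '0': {q1, q2, q3, q4, q5} → {q1, q2, q3, q4, q5}.
Read '0': {q1, q2, q3, q4, q5} → {q1, q2, q3, q4, q5}.
Read '0': {q1, q2, q3, q4, q5} → {q1, q2, q3, q4, q5}.
The final set {q1, q2, q3, q4, q5} contains no accepting state.

No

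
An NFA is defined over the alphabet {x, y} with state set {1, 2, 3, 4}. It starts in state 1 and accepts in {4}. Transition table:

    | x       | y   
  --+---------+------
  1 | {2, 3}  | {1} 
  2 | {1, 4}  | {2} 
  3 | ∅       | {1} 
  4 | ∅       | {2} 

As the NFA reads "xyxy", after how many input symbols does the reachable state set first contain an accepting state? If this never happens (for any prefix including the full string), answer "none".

Start in {1}.
Read 'x': 1→{2, 3}; now {2, 3}.
Read 'y': 2→{2}, 3→{1}; now {1, 2}.
Read 'x': 1→{2, 3}, 2→{1, 4}; now {1, 2, 3, 4}.
None of the earlier sets intersect F, but {1, 2, 3, 4} does.

3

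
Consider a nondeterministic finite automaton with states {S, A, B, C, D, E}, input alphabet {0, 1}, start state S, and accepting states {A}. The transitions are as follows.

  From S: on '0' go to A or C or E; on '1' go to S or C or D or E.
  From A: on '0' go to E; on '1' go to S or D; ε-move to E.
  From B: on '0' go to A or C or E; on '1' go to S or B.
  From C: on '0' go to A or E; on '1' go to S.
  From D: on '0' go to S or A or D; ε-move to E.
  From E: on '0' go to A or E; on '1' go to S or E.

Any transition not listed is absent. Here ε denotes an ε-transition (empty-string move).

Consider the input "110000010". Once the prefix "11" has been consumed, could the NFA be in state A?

No

Start in {S}.
Read '1': {S} → {S, C, D, E}.
Read '1': {S, C, D, E} → {S, C, D, E}.
State A is not in {S, C, D, E}.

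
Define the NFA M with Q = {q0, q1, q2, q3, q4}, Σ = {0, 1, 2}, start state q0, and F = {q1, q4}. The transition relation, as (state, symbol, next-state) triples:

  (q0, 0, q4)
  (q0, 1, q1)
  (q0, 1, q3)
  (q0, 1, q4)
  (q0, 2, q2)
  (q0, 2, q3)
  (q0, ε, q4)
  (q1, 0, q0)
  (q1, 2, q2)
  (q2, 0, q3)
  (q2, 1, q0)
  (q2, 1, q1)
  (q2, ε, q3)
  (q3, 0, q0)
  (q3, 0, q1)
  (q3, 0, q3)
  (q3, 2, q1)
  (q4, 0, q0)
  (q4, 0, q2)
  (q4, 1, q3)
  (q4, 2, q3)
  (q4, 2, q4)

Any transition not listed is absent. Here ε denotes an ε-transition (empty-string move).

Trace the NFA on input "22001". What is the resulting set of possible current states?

Start: ε-closure({q0}) = {q0, q4}.
Read '2': q0→{q2, q3}, q4→{q3, q4}; now {q2, q3, q4}.
Read '2': q2→∅, q3→{q1}, q4→{q3, q4}; now {q1, q3, q4}.
Read '0': q1→{q0}, q3→{q0, q1, q3}, q4→{q0, q2}; union {q0, q1, q2, q3}; ε-closure = {q0, q1, q2, q3, q4}.
Read '0': q0→{q4}, q1→{q0}, q2→{q3}, q3→{q0, q1, q3}, q4→{q0, q2}; now {q0, q1, q2, q3, q4}.
Read '1': q0→{q1, q3, q4}, q1→∅, q2→{q0, q1}, q3→∅, q4→{q3}; now {q0, q1, q3, q4}.

{q0, q1, q3, q4}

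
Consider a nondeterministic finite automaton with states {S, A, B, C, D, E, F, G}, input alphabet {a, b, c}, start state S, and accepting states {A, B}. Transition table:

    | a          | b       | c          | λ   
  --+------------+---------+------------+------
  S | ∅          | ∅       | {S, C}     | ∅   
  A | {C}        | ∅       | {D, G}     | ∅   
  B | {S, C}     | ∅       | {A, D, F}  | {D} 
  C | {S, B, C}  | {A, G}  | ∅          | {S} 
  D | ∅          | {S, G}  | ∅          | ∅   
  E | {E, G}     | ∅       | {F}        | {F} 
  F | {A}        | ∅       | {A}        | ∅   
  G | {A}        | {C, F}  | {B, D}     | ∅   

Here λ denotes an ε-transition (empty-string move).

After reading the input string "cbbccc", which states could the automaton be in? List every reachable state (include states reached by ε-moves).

Start in {S}.
Read 'c': S→{S, C}; now {S, C}.
Read 'b': S→∅, C→{A, G}; now {A, G}.
Read 'b': A→∅, G→{C, F}; union {C, F}; ε-closure = {S, C, F}.
Read 'c': S→{S, C}, C→∅, F→{A}; now {S, A, C}.
Read 'c': S→{S, C}, A→{D, G}, C→∅; now {S, C, D, G}.
Read 'c': S→{S, C}, C→∅, D→∅, G→{B, D}; now {S, B, C, D}.

{S, B, C, D}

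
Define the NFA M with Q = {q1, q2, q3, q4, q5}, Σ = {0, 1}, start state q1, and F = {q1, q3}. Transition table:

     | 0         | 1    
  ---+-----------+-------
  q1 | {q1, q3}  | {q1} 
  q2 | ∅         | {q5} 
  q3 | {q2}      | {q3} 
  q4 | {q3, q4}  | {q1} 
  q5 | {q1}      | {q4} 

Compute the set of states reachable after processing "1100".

{q1, q2, q3}

Start in {q1}.
Read '1': {q1} → {q1}.
Read '1': {q1} → {q1}.
Read '0': {q1} → {q1, q3}.
Read '0': {q1, q3} → {q1, q2, q3}.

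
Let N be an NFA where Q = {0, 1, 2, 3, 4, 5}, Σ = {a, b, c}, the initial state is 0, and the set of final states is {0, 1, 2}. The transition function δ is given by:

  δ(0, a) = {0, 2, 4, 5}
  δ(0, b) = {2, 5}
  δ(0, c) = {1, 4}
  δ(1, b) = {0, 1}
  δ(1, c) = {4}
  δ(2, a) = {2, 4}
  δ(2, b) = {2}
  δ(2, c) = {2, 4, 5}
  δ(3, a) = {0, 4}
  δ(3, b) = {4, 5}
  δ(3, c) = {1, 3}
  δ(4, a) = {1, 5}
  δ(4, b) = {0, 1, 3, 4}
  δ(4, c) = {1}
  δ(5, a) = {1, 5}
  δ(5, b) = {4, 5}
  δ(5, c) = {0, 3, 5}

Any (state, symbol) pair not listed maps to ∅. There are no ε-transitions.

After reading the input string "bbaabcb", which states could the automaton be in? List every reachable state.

{0, 1, 2, 3, 4, 5}

Start in {0}.
Read 'b': 0→{2, 5}; now {2, 5}.
Read 'b': 2→{2}, 5→{4, 5}; now {2, 4, 5}.
Read 'a': 2→{2, 4}, 4→{1, 5}, 5→{1, 5}; now {1, 2, 4, 5}.
Read 'a': 1→∅, 2→{2, 4}, 4→{1, 5}, 5→{1, 5}; now {1, 2, 4, 5}.
Read 'b': 1→{0, 1}, 2→{2}, 4→{0, 1, 3, 4}, 5→{4, 5}; now {0, 1, 2, 3, 4, 5}.
Read 'c': 0→{1, 4}, 1→{4}, 2→{2, 4, 5}, 3→{1, 3}, 4→{1}, 5→{0, 3, 5}; now {0, 1, 2, 3, 4, 5}.
Read 'b': 0→{2, 5}, 1→{0, 1}, 2→{2}, 3→{4, 5}, 4→{0, 1, 3, 4}, 5→{4, 5}; now {0, 1, 2, 3, 4, 5}.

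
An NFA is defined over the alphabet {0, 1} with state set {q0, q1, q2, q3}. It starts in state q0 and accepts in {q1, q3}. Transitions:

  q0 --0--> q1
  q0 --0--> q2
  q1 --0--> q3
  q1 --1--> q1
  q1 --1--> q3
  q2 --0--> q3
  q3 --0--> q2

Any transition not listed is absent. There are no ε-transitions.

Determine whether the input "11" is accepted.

Start in {q0}.
Read '1': {q0} → ∅.
The set is empty and remains empty for the remaining 1 symbol.
The final set ∅ contains no accepting state.

No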